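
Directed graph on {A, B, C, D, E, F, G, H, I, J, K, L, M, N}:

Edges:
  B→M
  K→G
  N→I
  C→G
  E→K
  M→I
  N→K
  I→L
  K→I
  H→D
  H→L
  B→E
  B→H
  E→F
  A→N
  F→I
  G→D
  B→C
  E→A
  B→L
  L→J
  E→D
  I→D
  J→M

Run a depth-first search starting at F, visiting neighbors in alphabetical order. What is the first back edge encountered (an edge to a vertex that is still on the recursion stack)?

DFS from F (visiting neighbors in alphabetical order); mark gray on enter, black on exit:
F gray
  I gray
    D gray
    D black
    L gray
      J gray
        M gray
          M→I: I is gray → back edge
First back edge: M → I.

M→I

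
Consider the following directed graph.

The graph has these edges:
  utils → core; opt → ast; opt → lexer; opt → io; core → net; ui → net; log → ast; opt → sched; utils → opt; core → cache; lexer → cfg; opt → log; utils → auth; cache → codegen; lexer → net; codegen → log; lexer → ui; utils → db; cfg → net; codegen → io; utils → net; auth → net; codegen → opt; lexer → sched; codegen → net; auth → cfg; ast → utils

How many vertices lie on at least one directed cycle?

7

A vertex is on a directed cycle iff it belongs to a strongly connected component of size ≥ 2 (or has a self-loop).
The vertices on cycles are {ast, log, opt, core, cache, utils, codegen} — 7 in total.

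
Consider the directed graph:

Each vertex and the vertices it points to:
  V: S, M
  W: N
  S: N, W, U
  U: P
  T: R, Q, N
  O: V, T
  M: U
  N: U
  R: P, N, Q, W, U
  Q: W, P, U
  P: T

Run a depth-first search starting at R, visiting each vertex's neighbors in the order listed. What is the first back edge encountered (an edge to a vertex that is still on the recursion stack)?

DFS from R (visiting each vertex's neighbors in the order listed); mark gray on enter, black on exit:
R gray
  P gray
    T gray
      T→R: R is gray → back edge
First back edge: T → R.

T→R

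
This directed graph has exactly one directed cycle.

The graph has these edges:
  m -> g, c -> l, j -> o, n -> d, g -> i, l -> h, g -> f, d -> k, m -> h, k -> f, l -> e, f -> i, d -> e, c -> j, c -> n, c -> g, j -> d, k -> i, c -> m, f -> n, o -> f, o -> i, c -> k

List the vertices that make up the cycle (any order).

d, f, k, n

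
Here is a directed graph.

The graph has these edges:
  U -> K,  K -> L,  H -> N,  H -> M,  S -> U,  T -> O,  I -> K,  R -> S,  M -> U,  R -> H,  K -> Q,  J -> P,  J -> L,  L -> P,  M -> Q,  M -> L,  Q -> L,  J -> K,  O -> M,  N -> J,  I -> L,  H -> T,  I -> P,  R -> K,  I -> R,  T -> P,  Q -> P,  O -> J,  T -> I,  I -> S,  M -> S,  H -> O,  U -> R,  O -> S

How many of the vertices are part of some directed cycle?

8

A vertex is on a directed cycle iff it belongs to a strongly connected component of size ≥ 2 (or has a self-loop).
The vertices on cycles are {H, I, M, O, R, S, T, U} — 8 in total.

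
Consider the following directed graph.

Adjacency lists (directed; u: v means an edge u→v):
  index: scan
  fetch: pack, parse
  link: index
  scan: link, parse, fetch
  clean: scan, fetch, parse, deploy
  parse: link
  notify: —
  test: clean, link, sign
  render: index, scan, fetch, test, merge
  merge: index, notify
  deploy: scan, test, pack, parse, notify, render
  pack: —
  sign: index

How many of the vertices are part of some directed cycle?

A vertex is on a directed cycle iff it belongs to a strongly connected component of size ≥ 2 (or has a self-loop).
The vertices on cycles are {link, scan, test, clean, fetch, index, parse, deploy, render} — 9 in total.

9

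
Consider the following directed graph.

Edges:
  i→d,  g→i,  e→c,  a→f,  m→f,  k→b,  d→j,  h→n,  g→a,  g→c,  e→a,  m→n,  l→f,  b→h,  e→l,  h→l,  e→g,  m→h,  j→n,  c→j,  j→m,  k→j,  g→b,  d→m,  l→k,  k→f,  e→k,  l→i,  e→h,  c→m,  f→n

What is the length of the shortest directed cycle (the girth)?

For each vertex v, BFS finds the shortest path from v back to v.
The shortest such closed walk is h → l → k → b → h, length 4.

4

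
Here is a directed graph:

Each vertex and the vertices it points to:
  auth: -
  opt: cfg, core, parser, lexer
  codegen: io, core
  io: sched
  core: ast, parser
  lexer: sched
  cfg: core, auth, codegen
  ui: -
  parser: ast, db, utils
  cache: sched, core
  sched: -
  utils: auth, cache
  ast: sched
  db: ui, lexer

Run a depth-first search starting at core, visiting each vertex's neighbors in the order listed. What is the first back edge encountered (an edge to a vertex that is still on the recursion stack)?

cache->core

DFS from core (visiting each vertex's neighbors in the order listed); mark gray on enter, black on exit:
core gray
  ast gray
    sched gray
    sched black
  ast black
  parser gray
    parser→ast: ast black — skip
    db gray
      ui gray
      ui black
      lexer gray
        lexer→sched: sched black — skip
      lexer black
    db black
    utils gray
      auth gray
      auth black
      cache gray
        cache→sched: sched black — skip
        cache→core: core is gray → back edge
First back edge: cache → core.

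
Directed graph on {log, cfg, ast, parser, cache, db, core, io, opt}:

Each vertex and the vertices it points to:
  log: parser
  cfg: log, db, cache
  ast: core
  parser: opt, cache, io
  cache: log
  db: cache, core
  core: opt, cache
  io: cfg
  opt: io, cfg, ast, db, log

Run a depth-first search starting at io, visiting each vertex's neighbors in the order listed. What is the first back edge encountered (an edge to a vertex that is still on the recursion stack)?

DFS from io (visiting each vertex's neighbors in the order listed); mark gray on enter, black on exit:
io gray
  cfg gray
    log gray
      parser gray
        opt gray
          opt→io: io is gray → back edge
First back edge: opt → io.

opt->io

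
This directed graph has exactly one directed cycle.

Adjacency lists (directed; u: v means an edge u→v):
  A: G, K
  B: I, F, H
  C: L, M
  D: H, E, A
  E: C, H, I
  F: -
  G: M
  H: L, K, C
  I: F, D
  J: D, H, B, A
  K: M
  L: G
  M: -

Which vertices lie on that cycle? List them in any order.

D, E, I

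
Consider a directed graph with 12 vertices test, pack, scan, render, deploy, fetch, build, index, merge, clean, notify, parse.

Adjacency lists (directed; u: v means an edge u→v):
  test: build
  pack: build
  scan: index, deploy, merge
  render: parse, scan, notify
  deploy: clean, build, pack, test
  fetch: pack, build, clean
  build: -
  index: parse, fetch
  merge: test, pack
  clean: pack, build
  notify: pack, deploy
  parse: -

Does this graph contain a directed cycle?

No

DFS with white/gray/black marking, starting from build:
build gray
build black
test gray
  test→build: build black — skip
test black
pack gray
  pack→build: build black — skip
pack black
scan gray
  index gray
    parse gray
    parse black
    fetch gray
      fetch→pack: pack black — skip
      fetch→build: build black — skip
      clean gray
        clean→pack: pack black — skip
        clean→build: build black — skip
      clean black
    fetch black
  index black
  deploy gray
    deploy→clean: clean black — skip
    deploy→build: build black — skip
    deploy→pack: pack black — skip
    deploy→test: test black — skip
  deploy black
  merge gray
    merge→test: test black — skip
    merge→pack: pack black — skip
  merge black
scan black
render gray
  render→parse: parse black — skip
  render→scan: scan black — skip
  notify gray
    notify→pack: pack black — skip
    notify→deploy: deploy black — skip
  notify black
render black
Every edge goes to a white or black vertex — no back edge, so the graph is acyclic.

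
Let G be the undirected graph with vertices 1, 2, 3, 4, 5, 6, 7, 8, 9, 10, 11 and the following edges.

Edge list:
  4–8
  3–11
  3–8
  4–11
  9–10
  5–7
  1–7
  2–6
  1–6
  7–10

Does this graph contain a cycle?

DFS, tracking each vertex's parent; an edge to a visited non-parent vertex closes a cycle.
Start from 3:
visit 3 (parent –)
  visit 8 (parent 3)
    visit 4 (parent 8)
      4–8: parent, skip
      visit 11 (parent 4)
        11–4: parent, skip
        11–3: 3 visited and ≠ parent → cycle
Cycle: 3 – 8 – 4 – 11 – 3.

Yes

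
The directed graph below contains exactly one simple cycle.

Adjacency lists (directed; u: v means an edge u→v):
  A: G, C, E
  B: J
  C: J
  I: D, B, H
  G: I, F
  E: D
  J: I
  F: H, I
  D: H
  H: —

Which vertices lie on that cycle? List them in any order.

B, I, J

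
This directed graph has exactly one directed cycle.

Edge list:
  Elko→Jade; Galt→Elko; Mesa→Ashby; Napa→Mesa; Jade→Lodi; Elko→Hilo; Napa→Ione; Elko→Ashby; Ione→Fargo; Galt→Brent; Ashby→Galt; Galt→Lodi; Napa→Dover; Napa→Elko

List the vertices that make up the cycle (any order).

Elko, Galt, Ashby

DFS with gray/black marking from Elko:
Elko gray
  Ashby gray
    Galt gray
      Brent gray
      Brent black
      Galt→Elko: Elko is gray → back edge
Back edge closes the cycle Elko → Ashby → Galt → Elko; its vertices are {Elko, Galt, Ashby}.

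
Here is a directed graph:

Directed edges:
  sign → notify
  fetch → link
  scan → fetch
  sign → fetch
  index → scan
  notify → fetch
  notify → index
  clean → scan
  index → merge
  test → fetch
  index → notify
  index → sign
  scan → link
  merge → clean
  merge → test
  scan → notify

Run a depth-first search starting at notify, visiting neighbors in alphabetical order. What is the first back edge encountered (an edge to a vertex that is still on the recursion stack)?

DFS from notify (visiting neighbors in alphabetical order); mark gray on enter, black on exit:
notify gray
  fetch gray
    link gray
    link black
  fetch black
  index gray
    merge gray
      clean gray
        scan gray
          scan→fetch: fetch black — skip
          scan→link: link black — skip
          scan→notify: notify is gray → back edge
First back edge: scan → notify.

scan→notify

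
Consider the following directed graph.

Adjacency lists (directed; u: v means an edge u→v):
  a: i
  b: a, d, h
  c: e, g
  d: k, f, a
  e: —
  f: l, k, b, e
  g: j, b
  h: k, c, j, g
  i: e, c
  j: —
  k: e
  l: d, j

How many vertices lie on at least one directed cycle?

A vertex is on a directed cycle iff it belongs to a strongly connected component of size ≥ 2 (or has a self-loop).
The vertices on cycles are {a, b, c, d, f, g, h, i, l} — 9 in total.

9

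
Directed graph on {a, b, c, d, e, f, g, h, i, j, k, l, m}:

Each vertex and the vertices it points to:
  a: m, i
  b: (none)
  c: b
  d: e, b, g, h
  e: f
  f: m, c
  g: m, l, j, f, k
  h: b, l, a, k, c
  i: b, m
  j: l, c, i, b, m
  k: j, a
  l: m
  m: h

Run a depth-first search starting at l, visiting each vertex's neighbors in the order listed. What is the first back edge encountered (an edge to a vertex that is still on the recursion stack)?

h->l

DFS from l (visiting each vertex's neighbors in the order listed); mark gray on enter, black on exit:
l gray
  m gray
    h gray
      b gray
      b black
      h→l: l is gray → back edge
First back edge: h → l.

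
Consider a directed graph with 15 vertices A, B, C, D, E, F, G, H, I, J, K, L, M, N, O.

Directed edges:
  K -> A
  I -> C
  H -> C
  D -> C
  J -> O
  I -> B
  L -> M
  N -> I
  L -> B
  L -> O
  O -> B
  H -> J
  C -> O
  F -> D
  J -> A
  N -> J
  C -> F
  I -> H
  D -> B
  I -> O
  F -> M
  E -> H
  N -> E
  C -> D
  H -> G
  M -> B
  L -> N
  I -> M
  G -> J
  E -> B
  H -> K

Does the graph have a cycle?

DFS with white/gray/black marking, starting from N:
N gray
  J gray
    A gray
    A black
    O gray
      B gray
      B black
    O black
  J black
  I gray
    C gray
      C→O: O black — skip
      F gray
        D gray
          D→C: C is gray → back edge
Back edge found, so a cycle exists: C → F → D → C.

Yes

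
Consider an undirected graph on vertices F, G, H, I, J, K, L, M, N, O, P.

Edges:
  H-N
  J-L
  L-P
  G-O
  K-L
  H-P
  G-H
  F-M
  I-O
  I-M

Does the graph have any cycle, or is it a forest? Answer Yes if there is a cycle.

No

DFS, tracking each vertex's parent; an edge to a visited non-parent vertex closes a cycle.
Start from P:
visit P (parent –)
  visit L (parent P)
    visit K (parent L)
      K–L: parent, skip
    L–P: parent, skip
    visit J (parent L)
      J–L: parent, skip
  visit H (parent P)
    H–P: parent, skip
    visit N (parent H)
      N–H: parent, skip
    visit G (parent H)
      G–H: parent, skip
      visit O (parent G)
        O–G: parent, skip
        visit I (parent O)
          I–O: parent, skip
          visit M (parent I)
            visit F (parent M)
              F–M: parent, skip
            M–I: parent, skip
No non-parent visited neighbor found — the graph is a forest.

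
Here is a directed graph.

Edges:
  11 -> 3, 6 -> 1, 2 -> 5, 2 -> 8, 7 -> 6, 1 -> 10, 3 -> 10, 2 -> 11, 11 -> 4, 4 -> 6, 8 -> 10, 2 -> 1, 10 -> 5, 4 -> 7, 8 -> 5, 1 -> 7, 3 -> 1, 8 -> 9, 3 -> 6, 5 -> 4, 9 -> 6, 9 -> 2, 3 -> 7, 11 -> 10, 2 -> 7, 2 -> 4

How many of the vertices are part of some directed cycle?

9

A vertex is on a directed cycle iff it belongs to a strongly connected component of size ≥ 2 (or has a self-loop).
The vertices on cycles are {1, 2, 4, 5, 6, 7, 8, 9, 10} — 9 in total.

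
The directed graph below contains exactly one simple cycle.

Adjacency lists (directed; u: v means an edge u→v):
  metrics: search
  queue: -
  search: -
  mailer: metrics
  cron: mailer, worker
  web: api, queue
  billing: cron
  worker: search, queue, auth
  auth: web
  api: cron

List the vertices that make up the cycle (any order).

api, web, auth, cron, worker

DFS with gray/black marking from cron:
cron gray
  mailer gray
    metrics gray
      search gray
      search black
    metrics black
  mailer black
  worker gray
    worker→search: search black — skip
    queue gray
    queue black
    auth gray
      web gray
        api gray
          api→cron: cron is gray → back edge
Back edge closes the cycle cron → worker → auth → web → api → cron; its vertices are {api, web, auth, cron, worker}.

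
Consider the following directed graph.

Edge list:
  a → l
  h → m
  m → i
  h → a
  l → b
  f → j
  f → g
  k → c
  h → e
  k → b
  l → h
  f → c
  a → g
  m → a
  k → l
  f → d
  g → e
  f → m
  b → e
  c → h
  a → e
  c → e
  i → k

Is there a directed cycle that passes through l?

l is on a cycle iff l can reach itself via ≥1 edge.
l → h → a → l — yes.

Yes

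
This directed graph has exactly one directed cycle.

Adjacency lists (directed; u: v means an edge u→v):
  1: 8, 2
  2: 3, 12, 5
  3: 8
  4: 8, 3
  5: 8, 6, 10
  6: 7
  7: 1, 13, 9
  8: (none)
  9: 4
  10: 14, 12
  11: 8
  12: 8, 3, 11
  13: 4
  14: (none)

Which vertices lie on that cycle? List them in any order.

1, 2, 5, 6, 7

DFS with gray/black marking from 7:
7 gray
  1 gray
    8 gray
    8 black
    2 gray
      3 gray
        3→8: 8 black — skip
      3 black
      12 gray
        12→8: 8 black — skip
        12→3: 3 black — skip
        11 gray
          11→8: 8 black — skip
        11 black
      12 black
      5 gray
        5→8: 8 black — skip
        6 gray
          6→7: 7 is gray → back edge
Back edge closes the cycle 7 → 1 → 2 → 5 → 6 → 7; its vertices are {1, 2, 5, 6, 7}.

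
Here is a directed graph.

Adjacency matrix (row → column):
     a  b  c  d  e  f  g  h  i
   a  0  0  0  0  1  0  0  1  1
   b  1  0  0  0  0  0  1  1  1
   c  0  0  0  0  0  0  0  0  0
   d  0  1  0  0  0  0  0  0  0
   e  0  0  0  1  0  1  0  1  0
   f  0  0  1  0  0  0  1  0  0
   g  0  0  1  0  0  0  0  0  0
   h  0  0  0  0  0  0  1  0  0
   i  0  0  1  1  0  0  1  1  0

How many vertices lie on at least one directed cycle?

5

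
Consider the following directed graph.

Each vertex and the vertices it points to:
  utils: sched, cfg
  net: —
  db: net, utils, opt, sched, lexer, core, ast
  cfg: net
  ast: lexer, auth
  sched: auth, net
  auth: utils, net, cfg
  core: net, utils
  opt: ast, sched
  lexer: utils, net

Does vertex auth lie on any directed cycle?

Yes

auth is on a cycle iff auth can reach itself via ≥1 edge.
auth → utils → sched → auth — yes.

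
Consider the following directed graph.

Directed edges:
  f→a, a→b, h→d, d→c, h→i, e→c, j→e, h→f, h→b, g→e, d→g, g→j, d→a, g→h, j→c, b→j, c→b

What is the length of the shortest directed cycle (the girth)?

For each vertex v, BFS finds the shortest path from v back to v.
The shortest such closed walk is g → h → d → g, length 3.

3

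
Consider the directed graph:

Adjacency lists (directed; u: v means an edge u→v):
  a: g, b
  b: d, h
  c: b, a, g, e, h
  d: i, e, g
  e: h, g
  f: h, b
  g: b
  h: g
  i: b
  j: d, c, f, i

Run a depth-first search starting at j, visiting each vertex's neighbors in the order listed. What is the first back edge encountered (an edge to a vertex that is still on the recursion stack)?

b->d

DFS from j (visiting each vertex's neighbors in the order listed); mark gray on enter, black on exit:
j gray
  d gray
    i gray
      b gray
        b→d: d is gray → back edge
First back edge: b → d.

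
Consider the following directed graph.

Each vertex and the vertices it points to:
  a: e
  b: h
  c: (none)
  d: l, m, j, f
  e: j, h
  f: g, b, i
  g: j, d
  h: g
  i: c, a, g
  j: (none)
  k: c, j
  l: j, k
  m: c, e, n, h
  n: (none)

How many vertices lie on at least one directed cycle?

A vertex is on a directed cycle iff it belongs to a strongly connected component of size ≥ 2 (or has a self-loop).
The vertices on cycles are {a, b, d, e, f, g, h, i, m} — 9 in total.

9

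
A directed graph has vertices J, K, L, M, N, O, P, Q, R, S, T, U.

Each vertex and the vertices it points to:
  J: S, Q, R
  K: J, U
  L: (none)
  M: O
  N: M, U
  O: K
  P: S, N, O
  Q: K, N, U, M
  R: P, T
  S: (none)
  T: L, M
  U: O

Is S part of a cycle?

No

S lies on a cycle iff there is a path from S back to itself.
Exploring from S, it never reaches itself; equivalently, its strongly connected component is a singleton.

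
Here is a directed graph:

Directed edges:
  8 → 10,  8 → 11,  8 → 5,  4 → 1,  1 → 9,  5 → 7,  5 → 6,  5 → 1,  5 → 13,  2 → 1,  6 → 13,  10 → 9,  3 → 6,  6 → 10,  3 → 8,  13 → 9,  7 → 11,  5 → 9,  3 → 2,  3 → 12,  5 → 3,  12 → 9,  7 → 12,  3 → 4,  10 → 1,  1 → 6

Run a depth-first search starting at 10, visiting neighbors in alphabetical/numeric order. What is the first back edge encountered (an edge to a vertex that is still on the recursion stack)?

6->10

DFS from 10 (visiting neighbors in alphabetical/numeric order); mark gray on enter, black on exit:
10 gray
  1 gray
    6 gray
      6→10: 10 is gray → back edge
First back edge: 6 → 10.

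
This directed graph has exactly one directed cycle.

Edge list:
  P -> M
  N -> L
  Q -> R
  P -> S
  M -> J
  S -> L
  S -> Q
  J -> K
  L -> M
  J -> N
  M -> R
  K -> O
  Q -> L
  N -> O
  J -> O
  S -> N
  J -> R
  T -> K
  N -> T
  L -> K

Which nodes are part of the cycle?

DFS with gray/black marking from M:
M gray
  R gray
  R black
  J gray
    J→R: R black — skip
    K gray
      O gray
      O black
    K black
    J→O: O black — skip
    N gray
      L gray
        L→K: K black — skip
        L→M: M is gray → back edge
Back edge closes the cycle M → J → N → L → M; its vertices are {J, L, M, N}.

J, L, M, N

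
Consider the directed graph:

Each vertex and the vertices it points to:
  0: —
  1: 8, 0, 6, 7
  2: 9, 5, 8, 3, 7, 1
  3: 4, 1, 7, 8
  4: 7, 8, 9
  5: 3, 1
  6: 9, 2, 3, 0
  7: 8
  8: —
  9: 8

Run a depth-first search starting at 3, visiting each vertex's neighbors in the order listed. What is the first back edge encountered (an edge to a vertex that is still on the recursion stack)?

DFS from 3 (visiting each vertex's neighbors in the order listed); mark gray on enter, black on exit:
3 gray
  4 gray
    7 gray
      8 gray
      8 black
    7 black
    4→8: 8 black — skip
    9 gray
      9→8: 8 black — skip
    9 black
  4 black
  1 gray
    1→8: 8 black — skip
    0 gray
    0 black
    6 gray
      6→9: 9 black — skip
      2 gray
        2→9: 9 black — skip
        5 gray
          5→3: 3 is gray → back edge
First back edge: 5 → 3.

5->3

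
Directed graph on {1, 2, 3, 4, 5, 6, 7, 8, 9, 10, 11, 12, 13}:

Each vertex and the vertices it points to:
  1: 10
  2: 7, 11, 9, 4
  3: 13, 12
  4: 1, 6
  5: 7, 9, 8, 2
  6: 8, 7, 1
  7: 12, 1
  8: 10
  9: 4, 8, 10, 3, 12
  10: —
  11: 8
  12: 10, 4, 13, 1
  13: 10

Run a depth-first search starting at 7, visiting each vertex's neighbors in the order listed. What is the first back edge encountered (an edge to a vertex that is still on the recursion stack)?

6->7

DFS from 7 (visiting each vertex's neighbors in the order listed); mark gray on enter, black on exit:
7 gray
  12 gray
    10 gray
    10 black
    4 gray
      1 gray
        1→10: 10 black — skip
      1 black
      6 gray
        8 gray
          8→10: 10 black — skip
        8 black
        6→7: 7 is gray → back edge
First back edge: 6 → 7.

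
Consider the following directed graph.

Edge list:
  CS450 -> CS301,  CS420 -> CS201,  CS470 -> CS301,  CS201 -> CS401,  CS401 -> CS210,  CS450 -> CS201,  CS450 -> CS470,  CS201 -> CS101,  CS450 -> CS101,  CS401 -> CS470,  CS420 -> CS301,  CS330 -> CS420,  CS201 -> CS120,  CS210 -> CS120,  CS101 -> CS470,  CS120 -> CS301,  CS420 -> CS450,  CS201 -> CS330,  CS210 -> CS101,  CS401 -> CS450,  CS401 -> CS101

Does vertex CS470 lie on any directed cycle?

No

CS470 lies on a cycle iff there is a path from CS470 back to itself.
Exploring from CS470, it never reaches itself; equivalently, its strongly connected component is a singleton.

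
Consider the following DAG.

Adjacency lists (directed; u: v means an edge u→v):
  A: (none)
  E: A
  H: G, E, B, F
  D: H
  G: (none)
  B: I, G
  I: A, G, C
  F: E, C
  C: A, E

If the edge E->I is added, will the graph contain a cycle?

Yes

Adding E→I creates a cycle iff I can already reach E.
Path from I: I → C → E.
So I → … → E → I is a cycle.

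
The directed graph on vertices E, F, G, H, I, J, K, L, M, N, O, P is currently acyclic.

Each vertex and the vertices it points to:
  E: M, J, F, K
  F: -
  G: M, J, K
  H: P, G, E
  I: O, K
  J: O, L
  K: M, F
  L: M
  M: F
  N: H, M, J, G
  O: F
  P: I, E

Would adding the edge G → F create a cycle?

No

Adding G→F creates a cycle iff F can already reach G.
Explore from F: no path reaches G. The graph stays acyclic.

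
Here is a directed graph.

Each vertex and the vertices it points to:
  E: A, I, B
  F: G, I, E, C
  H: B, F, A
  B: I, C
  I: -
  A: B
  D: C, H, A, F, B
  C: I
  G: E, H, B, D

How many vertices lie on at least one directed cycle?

A vertex is on a directed cycle iff it belongs to a strongly connected component of size ≥ 2 (or has a self-loop).
The vertices on cycles are {D, F, G, H} — 4 in total.

4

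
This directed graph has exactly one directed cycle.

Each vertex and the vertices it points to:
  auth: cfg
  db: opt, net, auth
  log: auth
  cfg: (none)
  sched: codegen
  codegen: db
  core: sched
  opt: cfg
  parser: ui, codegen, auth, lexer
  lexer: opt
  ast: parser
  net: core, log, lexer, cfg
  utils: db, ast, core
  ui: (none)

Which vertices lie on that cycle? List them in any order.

db, net, core, sched, codegen

DFS with gray/black marking from db:
db gray
  opt gray
    cfg gray
    cfg black
  opt black
  net gray
    core gray
      sched gray
        codegen gray
          codegen→db: db is gray → back edge
Back edge closes the cycle db → net → core → sched → codegen → db; its vertices are {db, net, core, sched, codegen}.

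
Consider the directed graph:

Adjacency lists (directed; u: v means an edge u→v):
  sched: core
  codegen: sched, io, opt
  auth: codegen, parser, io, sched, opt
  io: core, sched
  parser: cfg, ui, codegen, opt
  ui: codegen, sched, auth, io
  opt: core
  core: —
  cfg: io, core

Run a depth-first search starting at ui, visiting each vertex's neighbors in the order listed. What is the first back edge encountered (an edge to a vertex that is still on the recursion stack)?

DFS from ui (visiting each vertex's neighbors in the order listed); mark gray on enter, black on exit:
ui gray
  codegen gray
    sched gray
      core gray
      core black
    sched black
    io gray
      io→core: core black — skip
      io→sched: sched black — skip
    io black
    opt gray
      opt→core: core black — skip
    opt black
  codegen black
  ui→sched: sched black — skip
  auth gray
    auth→codegen: codegen black — skip
    parser gray
      cfg gray
        cfg→io: io black — skip
        cfg→core: core black — skip
      cfg black
      parser→ui: ui is gray → back edge
First back edge: parser → ui.

parser→ui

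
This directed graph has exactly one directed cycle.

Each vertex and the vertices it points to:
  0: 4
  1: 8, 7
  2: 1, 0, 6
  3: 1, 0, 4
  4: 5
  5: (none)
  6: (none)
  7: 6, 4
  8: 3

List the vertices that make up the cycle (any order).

1, 3, 8

DFS with gray/black marking from 1:
1 gray
  8 gray
    3 gray
      3→1: 1 is gray → back edge
Back edge closes the cycle 1 → 8 → 3 → 1; its vertices are {1, 3, 8}.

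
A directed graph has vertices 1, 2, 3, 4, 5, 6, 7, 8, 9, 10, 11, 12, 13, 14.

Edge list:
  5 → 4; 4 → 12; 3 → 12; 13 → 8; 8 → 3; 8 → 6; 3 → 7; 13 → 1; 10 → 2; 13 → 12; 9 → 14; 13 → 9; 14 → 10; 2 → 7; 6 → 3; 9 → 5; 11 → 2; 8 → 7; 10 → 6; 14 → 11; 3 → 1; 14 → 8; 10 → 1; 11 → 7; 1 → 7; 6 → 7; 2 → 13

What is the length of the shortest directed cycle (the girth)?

For each vertex v, BFS finds the shortest path from v back to v.
The shortest such closed walk is 13 → 9 → 14 → 10 → 2 → 13, length 5.

5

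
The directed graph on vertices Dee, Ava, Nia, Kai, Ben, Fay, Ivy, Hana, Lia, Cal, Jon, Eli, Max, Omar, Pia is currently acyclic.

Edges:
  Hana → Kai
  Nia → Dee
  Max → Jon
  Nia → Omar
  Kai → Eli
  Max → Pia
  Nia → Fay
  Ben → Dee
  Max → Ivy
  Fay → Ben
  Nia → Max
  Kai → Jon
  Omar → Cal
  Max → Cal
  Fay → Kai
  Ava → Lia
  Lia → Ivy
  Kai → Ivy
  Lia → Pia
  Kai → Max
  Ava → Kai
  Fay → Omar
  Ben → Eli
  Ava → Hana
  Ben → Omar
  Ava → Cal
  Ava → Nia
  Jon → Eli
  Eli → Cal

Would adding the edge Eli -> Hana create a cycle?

Yes

Adding Eli→Hana creates a cycle iff Hana can already reach Eli.
Path from Hana: Hana → Kai → Eli.
So Hana → … → Eli → Hana is a cycle.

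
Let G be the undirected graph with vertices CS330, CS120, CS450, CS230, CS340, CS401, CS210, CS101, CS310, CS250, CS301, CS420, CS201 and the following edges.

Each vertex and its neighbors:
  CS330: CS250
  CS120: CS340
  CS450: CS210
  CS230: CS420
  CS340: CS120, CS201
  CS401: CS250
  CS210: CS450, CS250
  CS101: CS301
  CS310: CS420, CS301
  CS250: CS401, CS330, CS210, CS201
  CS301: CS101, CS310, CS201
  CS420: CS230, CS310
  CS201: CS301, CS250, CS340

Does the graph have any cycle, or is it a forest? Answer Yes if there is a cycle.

DFS, tracking each vertex's parent; an edge to a visited non-parent vertex closes a cycle.
Start from CS250:
visit CS250 (parent –)
  visit CS401 (parent CS250)
    CS401–CS250: parent, skip
  visit CS330 (parent CS250)
    CS330–CS250: parent, skip
  visit CS210 (parent CS250)
    visit CS450 (parent CS210)
      CS450–CS210: parent, skip
    CS210–CS250: parent, skip
  visit CS201 (parent CS250)
    visit CS301 (parent CS201)
      visit CS101 (parent CS301)
        CS101–CS301: parent, skip
      visit CS310 (parent CS301)
        visit CS420 (parent CS310)
          visit CS230 (parent CS420)
            CS230–CS420: parent, skip
          CS420–CS310: parent, skip
        CS310–CS301: parent, skip
      CS301–CS201: parent, skip
    CS201–CS250: parent, skip
    visit CS340 (parent CS201)
      visit CS120 (parent CS340)
        CS120–CS340: parent, skip
      CS340–CS201: parent, skip
No non-parent visited neighbor found — the graph is a forest.

No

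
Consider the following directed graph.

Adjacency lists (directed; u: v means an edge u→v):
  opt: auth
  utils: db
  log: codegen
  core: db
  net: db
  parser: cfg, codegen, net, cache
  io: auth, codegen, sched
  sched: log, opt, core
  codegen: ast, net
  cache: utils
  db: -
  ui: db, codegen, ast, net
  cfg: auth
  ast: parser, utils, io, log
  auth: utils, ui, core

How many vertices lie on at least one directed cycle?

10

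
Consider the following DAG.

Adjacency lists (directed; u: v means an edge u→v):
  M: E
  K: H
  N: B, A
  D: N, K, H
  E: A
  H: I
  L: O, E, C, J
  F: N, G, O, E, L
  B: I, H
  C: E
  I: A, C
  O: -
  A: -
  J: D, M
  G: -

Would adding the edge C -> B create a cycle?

Adding C→B creates a cycle iff B can already reach C.
Path from B: B → I → C.
So B → … → C → B is a cycle.

Yes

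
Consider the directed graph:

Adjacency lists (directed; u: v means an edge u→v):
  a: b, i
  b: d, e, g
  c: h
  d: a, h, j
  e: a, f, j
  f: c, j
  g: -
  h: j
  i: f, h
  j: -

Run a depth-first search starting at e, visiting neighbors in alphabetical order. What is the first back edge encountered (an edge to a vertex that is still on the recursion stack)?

DFS from e (visiting neighbors in alphabetical order); mark gray on enter, black on exit:
e gray
  a gray
    b gray
      d gray
        d→a: a is gray → back edge
First back edge: d → a.

d->a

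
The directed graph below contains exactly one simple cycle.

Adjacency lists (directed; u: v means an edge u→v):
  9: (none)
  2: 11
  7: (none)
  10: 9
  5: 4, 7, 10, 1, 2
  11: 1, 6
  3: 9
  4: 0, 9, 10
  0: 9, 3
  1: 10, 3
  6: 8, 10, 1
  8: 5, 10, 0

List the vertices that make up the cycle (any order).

2, 5, 6, 8, 11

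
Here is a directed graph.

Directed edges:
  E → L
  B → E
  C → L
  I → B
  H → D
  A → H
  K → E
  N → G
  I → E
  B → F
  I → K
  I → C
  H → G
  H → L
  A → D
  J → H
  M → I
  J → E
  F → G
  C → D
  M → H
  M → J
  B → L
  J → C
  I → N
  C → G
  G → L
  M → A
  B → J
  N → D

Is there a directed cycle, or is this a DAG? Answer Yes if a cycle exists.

DFS with white/gray/black marking, starting from L:
L gray
L black
A gray
  D gray
  D black
  H gray
    H→L: L black — skip
    G gray
      G→L: L black — skip
    G black
    H→D: D black — skip
  H black
A black
B gray
  J gray
    C gray
      C→D: D black — skip
      C→G: G black — skip
      C→L: L black — skip
    C black
    E gray
      E→L: L black — skip
    E black
    J→H: H black — skip
  J black
  F gray
    F→G: G black — skip
  F black
  B→L: L black — skip
  B→E: E black — skip
B black
I gray
  I→E: E black — skip
  N gray
    N→D: D black — skip
    N→G: G black — skip
  N black
  I→B: B black — skip
  K gray
    K→E: E black — skip
  K black
  I→C: C black — skip
I black
M gray
  M→A: A black — skip
  M→I: I black — skip
  M→J: J black — skip
  M→H: H black — skip
M black
Every edge goes to a white or black vertex — no back edge, so the graph is acyclic.

No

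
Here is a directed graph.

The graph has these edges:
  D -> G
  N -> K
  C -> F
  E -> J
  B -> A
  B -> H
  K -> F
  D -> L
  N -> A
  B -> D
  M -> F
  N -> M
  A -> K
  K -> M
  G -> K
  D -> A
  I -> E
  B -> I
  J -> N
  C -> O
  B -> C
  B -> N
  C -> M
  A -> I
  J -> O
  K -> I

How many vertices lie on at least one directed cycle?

6

A vertex is on a directed cycle iff it belongs to a strongly connected component of size ≥ 2 (or has a self-loop).
The vertices on cycles are {A, E, I, J, K, N} — 6 in total.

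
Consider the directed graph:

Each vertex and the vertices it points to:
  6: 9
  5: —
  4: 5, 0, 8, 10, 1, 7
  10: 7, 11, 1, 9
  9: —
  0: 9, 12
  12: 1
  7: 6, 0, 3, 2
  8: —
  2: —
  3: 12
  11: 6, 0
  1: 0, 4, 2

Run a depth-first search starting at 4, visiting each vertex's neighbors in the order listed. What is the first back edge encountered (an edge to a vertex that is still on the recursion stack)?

1→0

DFS from 4 (visiting each vertex's neighbors in the order listed); mark gray on enter, black on exit:
4 gray
  5 gray
  5 black
  0 gray
    9 gray
    9 black
    12 gray
      1 gray
        1→0: 0 is gray → back edge
First back edge: 1 → 0.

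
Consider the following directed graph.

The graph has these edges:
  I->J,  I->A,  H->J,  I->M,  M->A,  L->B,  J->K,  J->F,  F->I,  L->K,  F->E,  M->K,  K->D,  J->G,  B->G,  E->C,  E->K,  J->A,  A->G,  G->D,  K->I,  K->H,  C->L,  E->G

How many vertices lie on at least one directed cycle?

A vertex is on a directed cycle iff it belongs to a strongly connected component of size ≥ 2 (or has a self-loop).
The vertices on cycles are {C, E, F, H, I, J, K, L, M} — 9 in total.

9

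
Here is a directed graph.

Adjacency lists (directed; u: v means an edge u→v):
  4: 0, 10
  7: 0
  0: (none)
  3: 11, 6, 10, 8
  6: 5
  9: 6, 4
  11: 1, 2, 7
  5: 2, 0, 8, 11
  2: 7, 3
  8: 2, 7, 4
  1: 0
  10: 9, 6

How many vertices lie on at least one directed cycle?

9

A vertex is on a directed cycle iff it belongs to a strongly connected component of size ≥ 2 (or has a self-loop).
The vertices on cycles are {2, 3, 4, 5, 6, 8, 9, 10, 11} — 9 in total.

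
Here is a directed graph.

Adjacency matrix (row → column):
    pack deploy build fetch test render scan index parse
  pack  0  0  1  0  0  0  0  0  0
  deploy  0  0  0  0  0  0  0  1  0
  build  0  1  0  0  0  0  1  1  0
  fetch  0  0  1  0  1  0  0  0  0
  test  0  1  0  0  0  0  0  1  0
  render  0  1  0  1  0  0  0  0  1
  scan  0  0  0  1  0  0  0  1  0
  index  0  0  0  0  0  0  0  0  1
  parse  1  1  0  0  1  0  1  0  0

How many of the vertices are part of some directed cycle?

8

A vertex is on a directed cycle iff it belongs to a strongly connected component of size ≥ 2 (or has a self-loop).
The vertices on cycles are {pack, scan, test, build, fetch, index, parse, deploy} — 8 in total.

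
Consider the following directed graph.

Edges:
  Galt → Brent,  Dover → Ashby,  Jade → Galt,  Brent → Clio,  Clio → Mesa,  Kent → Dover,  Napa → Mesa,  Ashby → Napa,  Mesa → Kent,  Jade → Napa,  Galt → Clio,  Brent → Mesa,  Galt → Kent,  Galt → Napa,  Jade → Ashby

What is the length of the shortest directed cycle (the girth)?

5

For each vertex v, BFS finds the shortest path from v back to v.
The shortest such closed walk is Kent → Dover → Ashby → Napa → Mesa → Kent, length 5.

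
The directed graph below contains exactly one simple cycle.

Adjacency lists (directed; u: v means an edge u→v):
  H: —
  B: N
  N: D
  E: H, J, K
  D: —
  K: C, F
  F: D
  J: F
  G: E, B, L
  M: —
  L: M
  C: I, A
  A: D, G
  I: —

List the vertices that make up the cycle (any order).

DFS with gray/black marking from G:
G gray
  E gray
    H gray
    H black
    J gray
      F gray
        D gray
        D black
      F black
    J black
    K gray
      C gray
        I gray
        I black
        A gray
          A→D: D black — skip
          A→G: G is gray → back edge
Back edge closes the cycle G → E → K → C → A → G; its vertices are {A, C, E, G, K}.

A, C, E, G, K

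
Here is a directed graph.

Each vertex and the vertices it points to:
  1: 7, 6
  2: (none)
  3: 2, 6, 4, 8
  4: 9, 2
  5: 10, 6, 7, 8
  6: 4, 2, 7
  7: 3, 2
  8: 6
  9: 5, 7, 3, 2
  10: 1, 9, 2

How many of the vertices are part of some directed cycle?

9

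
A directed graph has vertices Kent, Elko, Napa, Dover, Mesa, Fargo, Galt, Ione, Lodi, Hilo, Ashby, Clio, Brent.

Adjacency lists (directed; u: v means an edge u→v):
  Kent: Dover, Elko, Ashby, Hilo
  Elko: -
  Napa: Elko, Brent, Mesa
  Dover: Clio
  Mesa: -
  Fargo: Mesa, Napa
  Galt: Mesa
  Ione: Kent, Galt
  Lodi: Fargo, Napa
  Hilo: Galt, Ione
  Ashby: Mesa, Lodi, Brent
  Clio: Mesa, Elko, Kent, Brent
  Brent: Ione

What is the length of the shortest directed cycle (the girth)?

For each vertex v, BFS finds the shortest path from v back to v.
The shortest such closed walk is Ione → Kent → Hilo → Ione, length 3.

3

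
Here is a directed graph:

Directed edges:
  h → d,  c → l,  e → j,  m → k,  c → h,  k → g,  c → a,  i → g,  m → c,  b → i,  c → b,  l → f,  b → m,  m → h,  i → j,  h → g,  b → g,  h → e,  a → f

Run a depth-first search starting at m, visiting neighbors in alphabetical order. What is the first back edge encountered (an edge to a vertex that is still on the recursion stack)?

b→m

DFS from m (visiting neighbors in alphabetical order); mark gray on enter, black on exit:
m gray
  c gray
    a gray
      f gray
      f black
    a black
    b gray
      g gray
      g black
      i gray
        i→g: g black — skip
        j gray
        j black
      i black
      b→m: m is gray → back edge
First back edge: b → m.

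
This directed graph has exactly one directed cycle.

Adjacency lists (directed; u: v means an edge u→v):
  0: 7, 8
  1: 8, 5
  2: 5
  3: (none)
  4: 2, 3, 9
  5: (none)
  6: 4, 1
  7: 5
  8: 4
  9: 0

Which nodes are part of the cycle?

DFS with gray/black marking from 4:
4 gray
  2 gray
    5 gray
    5 black
  2 black
  3 gray
  3 black
  9 gray
    0 gray
      7 gray
        7→5: 5 black — skip
      7 black
      8 gray
        8→4: 4 is gray → back edge
Back edge closes the cycle 4 → 9 → 0 → 8 → 4; its vertices are {0, 4, 8, 9}.

0, 4, 8, 9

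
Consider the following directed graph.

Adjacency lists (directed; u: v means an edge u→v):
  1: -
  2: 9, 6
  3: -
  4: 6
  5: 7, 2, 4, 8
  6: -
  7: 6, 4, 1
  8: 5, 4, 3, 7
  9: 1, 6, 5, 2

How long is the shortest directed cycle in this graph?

2

For each vertex v, BFS finds the shortest path from v back to v.
The shortest such closed walk is 8 → 5 → 8, length 2.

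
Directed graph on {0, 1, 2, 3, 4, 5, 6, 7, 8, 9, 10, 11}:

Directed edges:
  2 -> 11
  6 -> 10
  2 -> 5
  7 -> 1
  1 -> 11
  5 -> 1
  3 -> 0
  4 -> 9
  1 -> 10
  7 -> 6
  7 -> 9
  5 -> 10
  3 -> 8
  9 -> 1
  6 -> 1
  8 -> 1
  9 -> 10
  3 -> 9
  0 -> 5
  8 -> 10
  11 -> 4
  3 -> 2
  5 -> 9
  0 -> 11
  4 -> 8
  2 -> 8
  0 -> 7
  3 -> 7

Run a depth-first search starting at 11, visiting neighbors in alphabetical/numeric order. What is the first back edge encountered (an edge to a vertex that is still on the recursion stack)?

1→11

DFS from 11 (visiting neighbors in alphabetical/numeric order); mark gray on enter, black on exit:
11 gray
  4 gray
    8 gray
      1 gray
        10 gray
        10 black
        1→11: 11 is gray → back edge
First back edge: 1 → 11.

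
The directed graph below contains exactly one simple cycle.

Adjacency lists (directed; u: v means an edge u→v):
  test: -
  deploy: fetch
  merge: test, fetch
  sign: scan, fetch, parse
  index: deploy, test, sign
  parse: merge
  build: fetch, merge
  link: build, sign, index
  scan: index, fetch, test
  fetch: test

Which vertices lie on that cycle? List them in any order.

DFS with gray/black marking from index:
index gray
  deploy gray
    fetch gray
      test gray
      test black
    fetch black
  deploy black
  index→test: test black — skip
  sign gray
    scan gray
      scan→index: index is gray → back edge
Back edge closes the cycle index → sign → scan → index; its vertices are {scan, sign, index}.

scan, sign, index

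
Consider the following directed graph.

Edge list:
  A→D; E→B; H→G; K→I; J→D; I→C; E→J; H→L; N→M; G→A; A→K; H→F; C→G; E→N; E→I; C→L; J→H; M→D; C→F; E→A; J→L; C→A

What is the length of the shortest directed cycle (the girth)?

For each vertex v, BFS finds the shortest path from v back to v.
The shortest such closed walk is I → C → A → K → I, length 4.

4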